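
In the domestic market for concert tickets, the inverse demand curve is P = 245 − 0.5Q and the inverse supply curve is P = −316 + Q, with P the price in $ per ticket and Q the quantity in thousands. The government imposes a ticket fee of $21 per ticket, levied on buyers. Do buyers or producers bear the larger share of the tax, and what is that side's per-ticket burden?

Inverting to Q(P) form: Qd = 490 − 2P; Qs = P + 316.
Before the tax: set 490 − 2P = P + 316 → P* = $58, Q* = 374.
With the tax collected from buyers, demand (in seller-price terms) shifts: Qd = 490 − 2(P + 21).
New equilibrium: buyers pay $65, producers receive $44, Q = 360. (Wedge: Pb − Ps = 21.)
Per-ticket burden: buyers $7, producers $14.
Producers take the larger share because supply is less price-elastic here (demand slope 2 vs supply slope 1).
The less price-elastic side of the market bears the larger share of a per-unit tax.

Producers bear the larger share: $14 per ticket.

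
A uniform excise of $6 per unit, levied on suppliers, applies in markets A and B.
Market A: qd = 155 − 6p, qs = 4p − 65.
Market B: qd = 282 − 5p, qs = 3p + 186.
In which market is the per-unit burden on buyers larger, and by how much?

Market A, by $0.15.

Market A: pre-tax p* = $22, q* = 23; post-tax q = 8.6; per-unit burden on buyers = $2.4.
Market B: pre-tax p* = $12, q* = 222; post-tax q = 210.75; per-unit burden on buyers = $2.25.
Difference: $2.4 vs $2.25 → market A is larger by $0.15.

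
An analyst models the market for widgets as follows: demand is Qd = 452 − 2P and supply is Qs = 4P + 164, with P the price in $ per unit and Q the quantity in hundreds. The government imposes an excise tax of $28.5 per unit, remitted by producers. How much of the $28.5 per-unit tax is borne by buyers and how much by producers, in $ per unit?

Without the tax, 452 − 2P = 4P + 164 gives 6P = 288, so P* = $48 and Q* = 356.
With the tax collected from producers, supply shifts: Qs = 4(P − 28.5) + 164.
Solving gives Q = 318 with buyers paying $67 and producers receiving $38.5 (the $28.5 wedge).
Burden on buyers: $19; on producers: $9.5. (They sum to $28.5.)

Buyers bear $19 per unit; producers bear $9.5 per unit.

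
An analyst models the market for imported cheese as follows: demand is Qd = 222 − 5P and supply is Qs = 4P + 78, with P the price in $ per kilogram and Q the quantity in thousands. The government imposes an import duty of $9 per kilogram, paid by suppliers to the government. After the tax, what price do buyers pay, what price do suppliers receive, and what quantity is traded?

Before the tax: set 222 − 5P = 4P + 78 → P* = $16, Q* = 142.
With the tax collected from suppliers, supply shifts: Qs = 4(P − 9) + 78.
Solving gives Q = 122 with buyers paying $20 and suppliers receiving $11 (the $9 wedge).
The less price-elastic side of the market bears the larger share of a per-unit tax.

Buyers pay $20; suppliers receive $11; quantity = 122.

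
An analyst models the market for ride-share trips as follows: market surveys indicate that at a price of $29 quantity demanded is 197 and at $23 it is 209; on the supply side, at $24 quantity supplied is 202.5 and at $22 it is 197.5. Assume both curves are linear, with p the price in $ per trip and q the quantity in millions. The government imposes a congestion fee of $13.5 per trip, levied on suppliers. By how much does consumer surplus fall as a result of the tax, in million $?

Consumer surplus falls by $1481.25 million.

Demand slope: (209 − 197)/(23 − 29) = -2, so qd = 255 − 2p.
Supply slope: (197.5 − 202.5)/(22 − 24) = 2.5, so qs = 2.5p + 142.5.
Before the tax: set 255 − 2p = 2.5p + 142.5 → p* = $25, q* = 205.
With the tax collected from suppliers, supply shifts: qs = 2.5(p − 13.5) + 142.5.
Solving gives q = 190 with buyers paying $32.5 and suppliers receiving $19 (the $13.5 wedge).
ΔCS is the trapezoid between Q = 190 and Q = 205 of height $7.5: ½ · (205 + 190) · 7.5 = $1481.25.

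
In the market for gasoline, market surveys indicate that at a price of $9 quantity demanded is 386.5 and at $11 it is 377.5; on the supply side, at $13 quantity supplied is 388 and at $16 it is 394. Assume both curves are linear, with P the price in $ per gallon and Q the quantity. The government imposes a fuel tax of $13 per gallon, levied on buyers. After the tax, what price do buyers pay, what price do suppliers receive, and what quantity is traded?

Demand slope: (377.5 − 386.5)/(11 − 9) = -4.5, so Qd = 427 − 4.5P.
Supply slope: (394 − 388)/(16 − 13) = 2, so Qs = 2P + 362.
Without the tax, 427 − 4.5P = 2P + 362 gives 6.5P = 65, so P* = $10 and Q* = 382.
With the tax collected from buyers, demand (in seller-price terms) shifts: Qd = 427 − 4.5(P + 13).
New equilibrium: buyers pay $14, suppliers receive $1, Q = 364. (Wedge: Pb − Ps = 13.)

Buyers pay $14; suppliers receive $1; quantity = 364.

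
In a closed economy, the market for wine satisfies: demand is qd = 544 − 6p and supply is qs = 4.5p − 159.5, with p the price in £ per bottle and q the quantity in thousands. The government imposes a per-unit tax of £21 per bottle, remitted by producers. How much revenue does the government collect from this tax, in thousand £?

Before the tax: set 544 − 6p = 4.5p − 159.5 → p* = £67, q* = 142.
With the tax collected from producers, supply shifts: qs = 4.5(p − 21) − 159.5.
Solving gives q = 88 with buyers paying £76 and producers receiving £55 (the £21 wedge).
Revenue = t · Q = 21 · 88 = £1848.

Tax revenue = £1848 thousand.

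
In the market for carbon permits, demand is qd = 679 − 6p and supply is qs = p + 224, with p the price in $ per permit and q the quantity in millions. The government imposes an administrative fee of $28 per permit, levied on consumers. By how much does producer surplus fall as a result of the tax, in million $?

Without the tax, 679 − 6p = p + 224 gives 7p = 455, so p* = $65 and q* = 289.
With the tax collected from consumers, demand (in seller-price terms) shifts: qd = 679 − 6(p + 28).
Solving gives q = 265 with consumers paying $69 and producers receiving $41 (the $28 wedge).
ΔPS is the trapezoid between Q = 265 and Q = 289 of height $24: ½ · (289 + 265) · 24 = $6648.

Producer surplus falls by $6648 million.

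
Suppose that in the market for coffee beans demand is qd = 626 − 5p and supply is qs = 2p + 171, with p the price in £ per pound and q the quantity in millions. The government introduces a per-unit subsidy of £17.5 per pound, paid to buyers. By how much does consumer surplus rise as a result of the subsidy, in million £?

Before the subsidy: set 626 − 5p = 2p + 171 → p* = £65, q* = 301.
With a per-unit subsidy paid to buyers, each effectively pays p − 17.5, so demand becomes qd = 626 − 5(p − 17.5).
Solving gives q = 326 with buyers paying £60 and suppliers receiving £77.5 (the £17.5 wedge).
ΔCS is the trapezoid between Q = 326 and Q = 301 of height £5: ½ · (301 + 326) · 5 = £1567.5.

Consumer surplus rises by £1567.5 million.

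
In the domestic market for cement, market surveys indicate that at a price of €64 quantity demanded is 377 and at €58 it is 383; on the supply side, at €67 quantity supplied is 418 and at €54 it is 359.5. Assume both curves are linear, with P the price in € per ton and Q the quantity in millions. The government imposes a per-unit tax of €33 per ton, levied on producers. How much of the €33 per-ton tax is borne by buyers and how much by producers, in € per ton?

Buyers bear €27 per ton; producers bear €6 per ton.

Demand slope: (383 − 377)/(58 − 64) = -1, so Qd = 441 − P.
Supply slope: (359.5 − 418)/(54 − 67) = 4.5, so Qs = 4.5P + 116.5.
Without the tax, 441 − P = 4.5P + 116.5 gives 5.5P = 324.5, so P* = €59 and Q* = 382.
With the tax collected from producers, supply shifts: Qs = 4.5(P − 33) + 116.5.
Solving gives Q = 355 with buyers paying €86 and producers receiving €53 (the €33 wedge).
Burden on buyers: €27; on producers: €6. (They sum to €33.)
The less price-elastic side of the market bears the larger share of a per-unit tax.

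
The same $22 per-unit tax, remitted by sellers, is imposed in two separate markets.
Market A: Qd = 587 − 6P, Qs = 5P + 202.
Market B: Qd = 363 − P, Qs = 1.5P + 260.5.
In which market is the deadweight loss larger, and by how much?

Market A, by $514.8.

Market A: pre-tax P* = $35, Q* = 377; post-tax Q = 317; deadweight loss = $660.
Market B: pre-tax P* = $41, Q* = 322; post-tax Q = 308.8; deadweight loss = $145.2.
Difference: $660 vs $145.2 → market A is larger by $514.8.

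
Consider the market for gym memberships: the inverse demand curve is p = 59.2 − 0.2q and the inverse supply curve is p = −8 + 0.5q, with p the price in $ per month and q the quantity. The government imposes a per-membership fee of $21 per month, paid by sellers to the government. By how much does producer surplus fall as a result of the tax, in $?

Producer surplus falls by $1215.

Inverting to q(p) form: qd = 296 − 5p; qs = 2p + 16.
Before the tax: set 296 − 5p = 2p + 16 → p* = $40, q* = 96.
With the tax collected from sellers, supply shifts: qs = 2(p − 21) + 16.
New equilibrium: buyers pay $46, sellers receive $25, q = 66. (Wedge: pb − ps = 21.)
ΔPS is the trapezoid between Q = 66 and Q = 96 of height $15: ½ · (96 + 66) · 15 = $1215.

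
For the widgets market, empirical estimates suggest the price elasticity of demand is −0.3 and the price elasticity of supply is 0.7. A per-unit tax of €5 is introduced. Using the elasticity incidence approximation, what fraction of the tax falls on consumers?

Consumers' share ≈ 0.7.

Incidence ratio: consumers' share ≈ εs / (εs + |εd|) = 0.7 / (0.7 + 0.3) = 0.7.
Supply is the more elastic side, so consumers bear the larger share.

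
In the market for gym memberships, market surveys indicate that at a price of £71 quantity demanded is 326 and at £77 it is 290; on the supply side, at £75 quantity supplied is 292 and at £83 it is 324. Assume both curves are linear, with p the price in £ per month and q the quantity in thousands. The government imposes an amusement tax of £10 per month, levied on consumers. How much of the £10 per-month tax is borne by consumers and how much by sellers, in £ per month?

Demand slope: (290 − 326)/(77 − 71) = -6, so qd = 752 − 6p.
Supply slope: (324 − 292)/(83 − 75) = 4, so qs = 4p − 8.
Before the tax: set 752 − 6p = 4p − 8 → p* = £76, q* = 296.
With the tax collected from consumers, demand (in seller-price terms) shifts: qd = 752 − 6(p + 10).
New equilibrium: consumers pay £80, sellers receive £70, q = 272. (Wedge: pb − ps = 10.)
Burden on consumers: £4; on sellers: £6. (They sum to £10.)

Consumers bear £4 per month; sellers bear £6 per month.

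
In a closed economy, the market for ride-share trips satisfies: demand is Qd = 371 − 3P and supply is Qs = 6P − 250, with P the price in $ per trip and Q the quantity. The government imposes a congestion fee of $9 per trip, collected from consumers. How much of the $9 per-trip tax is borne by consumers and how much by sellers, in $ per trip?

Consumers bear $6 per trip; sellers bear $3 per trip.

Before the tax: set 371 − 3P = 6P − 250 → P* = $69, Q* = 164.
With the tax collected from consumers, demand (in seller-price terms) shifts: Qd = 371 − 3(P + 9).
New equilibrium: consumers pay $75, sellers receive $66, Q = 146. (Wedge: Pb − Ps = 9.)
Burden on consumers: $6; on sellers: $3. (They sum to $9.)
The less price-elastic side of the market bears the larger share of a per-unit tax.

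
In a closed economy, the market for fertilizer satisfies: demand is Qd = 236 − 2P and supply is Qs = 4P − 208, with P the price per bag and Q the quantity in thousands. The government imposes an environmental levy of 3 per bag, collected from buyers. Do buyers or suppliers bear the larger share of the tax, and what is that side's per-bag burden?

Buyers bear the larger share: 2 per bag.

Without the tax, 236 − 2P = 4P − 208 gives 6P = 444, so P* = 74 and Q* = 88.
With the tax collected from buyers, demand (in seller-price terms) shifts: Qd = 236 − 2(P + 3).
Solving gives Q = 84 with buyers paying 76 and suppliers receiving 73 (the 3 wedge).
Per-bag burden: buyers 2, suppliers 1.
Buyers take the larger share because demand is less price-elastic here (demand slope 2 vs supply slope 4).
The less price-elastic side of the market bears the larger share of a per-unit tax.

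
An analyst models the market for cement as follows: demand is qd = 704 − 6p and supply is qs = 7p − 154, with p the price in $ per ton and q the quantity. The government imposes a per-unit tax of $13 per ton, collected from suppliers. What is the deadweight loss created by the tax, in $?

Without the tax, 704 − 6p = 7p − 154 gives 13p = 858, so p* = $66 and q* = 308.
With the tax collected from suppliers, supply shifts: qs = 7(p − 13) − 154.
Solving gives q = 266 with consumers paying $73 and suppliers receiving $60 (the $13 wedge).
Quantity falls by |ΔQ| = |308 − 266| = 42.
DWL = ½ · t · |ΔQ| = ½ · 13 · 42 = $273.

Deadweight loss = $273.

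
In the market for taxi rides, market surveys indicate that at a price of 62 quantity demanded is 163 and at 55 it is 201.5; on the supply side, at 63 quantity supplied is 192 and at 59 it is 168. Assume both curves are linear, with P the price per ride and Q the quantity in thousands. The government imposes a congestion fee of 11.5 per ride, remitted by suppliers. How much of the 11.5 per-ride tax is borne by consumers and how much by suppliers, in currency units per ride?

Demand slope: (201.5 − 163)/(55 − 62) = -5.5, so Qd = 504 − 5.5P.
Supply slope: (168 − 192)/(59 − 63) = 6, so Qs = 6P − 186.
Without the tax, 504 − 5.5P = 6P − 186 gives 11.5P = 690, so P* = 60 and Q* = 174.
With the tax collected from suppliers, supply shifts: Qs = 6(P − 11.5) − 186.
New equilibrium: consumers pay 66, suppliers receive 54.5, Q = 141. (Wedge: Pb − Ps = 11.5.)
Burden on consumers: 6; on suppliers: 5.5. (They sum to 11.5.)
The less price-elastic side of the market bears the larger share of a per-unit tax.

Consumers bear 6 per ride; suppliers bear 5.5 per ride.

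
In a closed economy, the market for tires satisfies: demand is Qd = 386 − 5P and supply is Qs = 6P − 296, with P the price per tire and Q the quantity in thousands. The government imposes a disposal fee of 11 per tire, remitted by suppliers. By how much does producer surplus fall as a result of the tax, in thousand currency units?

Before the tax: set 386 − 5P = 6P − 296 → P* = 62, Q* = 76.
With the tax collected from suppliers, supply shifts: Qs = 6(P − 11) − 296.
Solving gives Q = 46 with consumers paying 68 and suppliers receiving 57 (the 11 wedge).
ΔPS is the trapezoid between Q = 46 and Q = 76 of height 5: ½ · (76 + 46) · 5 = 305.

Producer surplus falls by 305 thousand.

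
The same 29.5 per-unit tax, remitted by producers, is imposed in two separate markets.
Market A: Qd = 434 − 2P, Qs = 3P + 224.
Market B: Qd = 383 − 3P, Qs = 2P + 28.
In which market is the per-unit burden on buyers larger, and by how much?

Market A, by 5.9.

Market A: pre-tax P* = 42, Q* = 350; post-tax Q = 314.6; per-unit burden on buyers = 17.7.
Market B: pre-tax P* = 71, Q* = 170; post-tax Q = 134.6; per-unit burden on buyers = 11.8.
Difference: 17.7 vs 11.8 → market A is larger by 5.9.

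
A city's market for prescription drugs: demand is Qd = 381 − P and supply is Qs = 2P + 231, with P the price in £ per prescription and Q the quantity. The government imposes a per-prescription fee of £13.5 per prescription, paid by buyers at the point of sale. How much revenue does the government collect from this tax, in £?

Tax revenue = £4347.

Without the tax, 381 − P = 2P + 231 gives 3P = 150, so P* = £50 and Q* = 331.
With the tax collected from buyers, demand (in seller-price terms) shifts: Qd = 381 − (P + 13.5).
New equilibrium: buyers pay £59, producers receive £45.5, Q = 322. (Wedge: Pb − Ps = 13.5.)
Revenue = t · Q = 13.5 · 322 = £4347.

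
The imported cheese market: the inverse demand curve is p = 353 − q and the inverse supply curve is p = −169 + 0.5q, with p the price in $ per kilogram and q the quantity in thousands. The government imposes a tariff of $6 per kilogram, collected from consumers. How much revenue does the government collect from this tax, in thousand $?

Inverting to q(p) form: qd = 353 − p; qs = 2p + 338.
Before the tax: set 353 − p = 2p + 338 → p* = $5, q* = 348.
With the tax collected from consumers, demand (in seller-price terms) shifts: qd = 353 − (p + 6).
New equilibrium: consumers pay $9, producers receive $3, q = 344. (Wedge: pb − ps = 6.)
Revenue = t · Q = 6 · 344 = $2064.

Tax revenue = $2064 thousand.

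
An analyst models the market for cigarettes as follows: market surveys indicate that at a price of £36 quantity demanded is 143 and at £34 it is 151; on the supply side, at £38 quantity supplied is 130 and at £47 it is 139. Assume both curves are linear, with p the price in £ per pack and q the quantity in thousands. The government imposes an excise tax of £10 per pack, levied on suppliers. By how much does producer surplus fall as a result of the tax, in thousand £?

Producer surplus falls by £1016 thousand.

Demand slope: (151 − 143)/(34 − 36) = -4, so qd = 287 − 4p.
Supply slope: (139 − 130)/(47 − 38) = 1, so qs = p + 92.
Before the tax: set 287 − 4p = p + 92 → p* = £39, q* = 131.
With the tax collected from suppliers, supply shifts: qs = (p − 10) + 92.
Solving gives q = 123 with consumers paying £41 and suppliers receiving £31 (the £10 wedge).
ΔPS is the trapezoid between Q = 123 and Q = 131 of height £8: ½ · (131 + 123) · 8 = £1016.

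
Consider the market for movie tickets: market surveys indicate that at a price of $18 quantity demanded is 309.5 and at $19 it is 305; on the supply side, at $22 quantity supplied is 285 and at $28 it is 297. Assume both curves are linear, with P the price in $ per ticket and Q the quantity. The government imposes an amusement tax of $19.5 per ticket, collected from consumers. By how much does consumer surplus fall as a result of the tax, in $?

Demand slope: (305 − 309.5)/(19 − 18) = -4.5, so Qd = 390.5 − 4.5P.
Supply slope: (297 − 285)/(28 − 22) = 2, so Qs = 2P + 241.
Before the tax: set 390.5 − 4.5P = 2P + 241 → P* = $23, Q* = 287.
With the tax collected from consumers, demand (in seller-price terms) shifts: Qd = 390.5 − 4.5(P + 19.5).
New equilibrium: consumers pay $29, producers receive $9.5, Q = 260. (Wedge: Pb − Ps = 19.5.)
ΔCS is the trapezoid between Q = 260 and Q = 287 of height $6: ½ · (287 + 260) · 6 = $1641.

Consumer surplus falls by $1641.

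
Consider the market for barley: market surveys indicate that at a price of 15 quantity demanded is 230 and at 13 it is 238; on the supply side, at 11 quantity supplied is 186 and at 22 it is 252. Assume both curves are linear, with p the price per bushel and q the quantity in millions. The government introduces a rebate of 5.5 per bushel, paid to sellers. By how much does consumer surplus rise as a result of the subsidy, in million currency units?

Consumer surplus rises by 754.38 million.

Demand slope: (238 − 230)/(13 − 15) = -4, so qd = 290 − 4p.
Supply slope: (252 − 186)/(22 − 11) = 6, so qs = 6p + 120.
Without the subsidy, 290 − 4p = 6p + 120 gives 10p = 170, so p* = 17 and q* = 222.
With a per-unit subsidy paid to sellers, each receives p + 5.5 per unit sold, so supply becomes qs = 6(p + 5.5) + 120.
Solving gives q = 235.2 with buyers paying 13.7 and sellers receiving 19.2 (the 5.5 wedge).
ΔCS is the trapezoid between Q = 235.2 and Q = 222 of height 3.3: ½ · (222 + 235.2) · 3.3 = 754.38.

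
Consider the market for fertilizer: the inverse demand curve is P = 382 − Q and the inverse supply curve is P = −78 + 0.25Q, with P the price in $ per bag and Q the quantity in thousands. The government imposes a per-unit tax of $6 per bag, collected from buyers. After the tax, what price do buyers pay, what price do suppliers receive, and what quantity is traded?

Inverting to Q(P) form: Qd = 382 − P; Qs = 4P + 312.
Without the tax, 382 − P = 4P + 312 gives 5P = 70, so P* = $14 and Q* = 368.
With the tax collected from buyers, demand (in seller-price terms) shifts: Qd = 382 − (P + 6).
Solving gives Q = 363.2 with buyers paying $18.8 and suppliers receiving $12.8 (the $6 wedge).
The less price-elastic side of the market bears the larger share of a per-unit tax.

Buyers pay $18.8; suppliers receive $12.8; quantity = 363.2.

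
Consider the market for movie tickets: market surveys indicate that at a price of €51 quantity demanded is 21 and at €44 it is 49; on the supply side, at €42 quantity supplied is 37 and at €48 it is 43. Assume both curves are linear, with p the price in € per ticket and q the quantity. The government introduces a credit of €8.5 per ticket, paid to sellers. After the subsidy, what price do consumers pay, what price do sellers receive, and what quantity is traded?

Consumers pay €44.3; sellers receive €52.8; quantity = 47.8.

Demand slope: (49 − 21)/(44 − 51) = -4, so qd = 225 − 4p.
Supply slope: (43 − 37)/(48 − 42) = 1, so qs = p − 5.
Without the subsidy, 225 − 4p = p − 5 gives 5p = 230, so p* = €46 and q* = 41.
With a per-unit subsidy paid to sellers, each receives p + 8.5 per unit sold, so supply becomes qs = (p + 8.5) − 5.
New equilibrium: consumers pay €44.3, sellers receive €52.8, q = 47.8. (Wedge: pb − ps = −8.5.)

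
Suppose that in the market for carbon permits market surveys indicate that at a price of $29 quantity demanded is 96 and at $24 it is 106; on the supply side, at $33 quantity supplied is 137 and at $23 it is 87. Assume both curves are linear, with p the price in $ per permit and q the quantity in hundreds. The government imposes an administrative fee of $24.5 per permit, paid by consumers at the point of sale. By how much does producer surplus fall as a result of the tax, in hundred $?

Producer surplus falls by $591.5 hundred.

Demand slope: (106 − 96)/(24 − 29) = -2, so qd = 154 − 2p.
Supply slope: (87 − 137)/(23 − 33) = 5, so qs = 5p − 28.
Before the tax: set 154 − 2p = 5p − 28 → p* = $26, q* = 102.
With the tax collected from consumers, demand (in seller-price terms) shifts: qd = 154 − 2(p + 24.5).
Solving gives q = 67 with consumers paying $43.5 and suppliers receiving $19 (the $24.5 wedge).
ΔPS is the trapezoid between Q = 67 and Q = 102 of height $7: ½ · (102 + 67) · 7 = $591.5.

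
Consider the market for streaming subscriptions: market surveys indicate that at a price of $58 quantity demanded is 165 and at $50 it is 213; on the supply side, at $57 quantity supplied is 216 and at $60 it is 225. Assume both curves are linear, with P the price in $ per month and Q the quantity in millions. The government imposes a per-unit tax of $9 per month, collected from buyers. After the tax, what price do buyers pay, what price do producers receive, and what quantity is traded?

Buyers pay $55; producers receive $46; quantity = 183.

Demand slope: (213 − 165)/(50 − 58) = -6, so Qd = 513 − 6P.
Supply slope: (225 − 216)/(60 − 57) = 3, so Qs = 3P + 45.
Without the tax, 513 − 6P = 3P + 45 gives 9P = 468, so P* = $52 and Q* = 201.
With the tax collected from buyers, demand (in seller-price terms) shifts: Qd = 513 − 6(P + 9).
New equilibrium: buyers pay $55, producers receive $46, Q = 183. (Wedge: Pb − Ps = 9.)
The less price-elastic side of the market bears the larger share of a per-unit tax.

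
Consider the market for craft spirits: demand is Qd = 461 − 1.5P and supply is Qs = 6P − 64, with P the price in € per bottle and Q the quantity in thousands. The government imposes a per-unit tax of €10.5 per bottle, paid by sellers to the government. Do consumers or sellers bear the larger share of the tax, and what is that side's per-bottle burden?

Consumers bear the larger share: €8.4 per bottle.

Without the tax, 461 − 1.5P = 6P − 64 gives 7.5P = 525, so P* = €70 and Q* = 356.
With the tax collected from sellers, supply shifts: Qs = 6(P − 10.5) − 64.
New equilibrium: consumers pay €78.4, sellers receive €67.9, Q = 343.4. (Wedge: Pb − Ps = 10.5.)
Per-bottle burden: consumers €8.4, sellers €2.1.
Consumers take the larger share because demand is less price-elastic here (demand slope 1.5 vs supply slope 6).
The less price-elastic side of the market bears the larger share of a per-unit tax.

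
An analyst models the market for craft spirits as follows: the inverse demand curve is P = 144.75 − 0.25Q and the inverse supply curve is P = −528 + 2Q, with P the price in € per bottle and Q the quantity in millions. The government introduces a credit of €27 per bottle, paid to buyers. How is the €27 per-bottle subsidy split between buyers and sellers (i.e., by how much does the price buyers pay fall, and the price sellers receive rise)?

Inverting to Q(P) form: Qd = 579 − 4P; Qs = 0.5P + 264.
Without the subsidy, 579 − 4P = 0.5P + 264 gives 4.5P = 315, so P* = €70 and Q* = 299.
With a per-unit subsidy paid to buyers, each effectively pays P − 27, so demand becomes Qd = 579 − 4(P − 27).
New equilibrium: buyers pay €67, sellers receive €94, Q = 311. (Wedge: Pb − Ps = −27.)
Gain to buyers: €3; to sellers: €24. (They sum to €27.)

Buyers gain €3 per bottle; sellers gain €24 per bottle.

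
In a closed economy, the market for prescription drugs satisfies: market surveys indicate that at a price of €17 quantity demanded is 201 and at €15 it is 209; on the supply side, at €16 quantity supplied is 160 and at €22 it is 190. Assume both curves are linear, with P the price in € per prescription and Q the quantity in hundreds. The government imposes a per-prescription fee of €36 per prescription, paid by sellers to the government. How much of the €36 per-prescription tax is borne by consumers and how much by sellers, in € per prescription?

Consumers bear €20 per prescription; sellers bear €16 per prescription.

Demand slope: (209 − 201)/(15 − 17) = -4, so Qd = 269 − 4P.
Supply slope: (190 − 160)/(22 − 16) = 5, so Qs = 5P + 80.
Before the tax: set 269 − 4P = 5P + 80 → P* = €21, Q* = 185.
With the tax collected from sellers, supply shifts: Qs = 5(P − 36) + 80.
Solving gives Q = 105 with consumers paying €41 and sellers receiving €5 (the €36 wedge).
Burden on consumers: €20; on sellers: €16. (They sum to €36.)
The less price-elastic side of the market bears the larger share of a per-unit tax.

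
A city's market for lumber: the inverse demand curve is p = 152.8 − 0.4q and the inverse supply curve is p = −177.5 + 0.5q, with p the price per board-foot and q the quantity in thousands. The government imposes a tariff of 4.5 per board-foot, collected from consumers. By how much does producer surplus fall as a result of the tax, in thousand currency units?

Rewrite in direct form: qd = 382 − 2.5p and qs = 2p + 355.
Without the tax, 382 − 2.5p = 2p + 355 gives 4.5p = 27, so p* = 6 and q* = 367.
With the tax collected from consumers, demand (in seller-price terms) shifts: qd = 382 − 2.5(p + 4.5).
New equilibrium: consumers pay 8, sellers receive 3.5, q = 362. (Wedge: pb − ps = 4.5.)
ΔPS is the trapezoid between Q = 362 and Q = 367 of height 2.5: ½ · (367 + 362) · 2.5 = 911.25.

Producer surplus falls by 911.25 thousand.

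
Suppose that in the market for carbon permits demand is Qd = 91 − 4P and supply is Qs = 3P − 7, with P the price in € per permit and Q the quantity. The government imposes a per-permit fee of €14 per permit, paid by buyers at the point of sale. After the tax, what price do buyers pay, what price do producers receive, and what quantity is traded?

Buyers pay €20; producers receive €6; quantity = 11.

Without the tax, 91 − 4P = 3P − 7 gives 7P = 98, so P* = €14 and Q* = 35.
With the tax collected from buyers, demand (in seller-price terms) shifts: Qd = 91 − 4(P + 14).
Solving gives Q = 11 with buyers paying €20 and producers receiving €6 (the €14 wedge).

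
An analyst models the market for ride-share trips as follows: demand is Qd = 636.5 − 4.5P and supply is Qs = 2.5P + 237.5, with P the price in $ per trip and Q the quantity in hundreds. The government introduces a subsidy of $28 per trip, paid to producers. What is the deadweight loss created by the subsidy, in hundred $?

Before the subsidy: set 636.5 − 4.5P = 2.5P + 237.5 → P* = $57, Q* = 380.
With a per-unit subsidy paid to producers, each receives P + 28 per unit sold, so supply becomes Qs = 2.5(P + 28) + 237.5.
Solving gives Q = 425 with buyers paying $47 and producers receiving $75 (the $28 wedge).
Quantity rises by |ΔQ| = |380 − 425| = 45.
DWL = ½ · t · |ΔQ| = ½ · 28 · 45 = $630.

Deadweight loss = $630 hundred.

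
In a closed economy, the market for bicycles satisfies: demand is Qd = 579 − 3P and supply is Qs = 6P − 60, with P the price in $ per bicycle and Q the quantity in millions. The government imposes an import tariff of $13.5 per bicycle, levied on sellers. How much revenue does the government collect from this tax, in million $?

Before the tax: set 579 − 3P = 6P − 60 → P* = $71, Q* = 366.
With the tax collected from sellers, supply shifts: Qs = 6(P − 13.5) − 60.
New equilibrium: buyers pay $80, sellers receive $66.5, Q = 339. (Wedge: Pb − Ps = 13.5.)
Revenue = t · Q = 13.5 · 339 = $4576.5.

Tax revenue = $4576.5 million.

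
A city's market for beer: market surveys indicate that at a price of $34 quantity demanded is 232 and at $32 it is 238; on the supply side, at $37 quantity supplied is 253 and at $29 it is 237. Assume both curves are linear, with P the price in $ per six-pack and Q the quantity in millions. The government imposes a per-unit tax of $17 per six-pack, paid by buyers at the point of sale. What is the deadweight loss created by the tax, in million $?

Deadweight loss = $173.4 million.

Demand slope: (238 − 232)/(32 − 34) = -3, so Qd = 334 − 3P.
Supply slope: (237 − 253)/(29 − 37) = 2, so Qs = 2P + 179.
Without the tax, 334 − 3P = 2P + 179 gives 5P = 155, so P* = $31 and Q* = 241.
With the tax collected from buyers, demand (in seller-price terms) shifts: Qd = 334 − 3(P + 17).
Solving gives Q = 220.6 with buyers paying $37.8 and sellers receiving $20.8 (the $17 wedge).
Quantity falls by |ΔQ| = |241 − 220.6| = 20.4.
DWL = ½ · t · |ΔQ| = ½ · 17 · 20.4 = $173.4.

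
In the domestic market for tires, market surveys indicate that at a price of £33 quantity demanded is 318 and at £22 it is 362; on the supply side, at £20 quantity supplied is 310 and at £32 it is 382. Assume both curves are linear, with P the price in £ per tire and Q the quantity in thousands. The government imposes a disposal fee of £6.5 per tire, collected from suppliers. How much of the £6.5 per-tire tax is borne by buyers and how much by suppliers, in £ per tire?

Buyers bear £3.9 per tire; suppliers bear £2.6 per tire.

Demand slope: (362 − 318)/(22 − 33) = -4, so Qd = 450 − 4P.
Supply slope: (382 − 310)/(32 − 20) = 6, so Qs = 6P + 190.
Before the tax: set 450 − 4P = 6P + 190 → P* = £26, Q* = 346.
With the tax collected from suppliers, supply shifts: Qs = 6(P − 6.5) + 190.
New equilibrium: buyers pay £29.9, suppliers receive £23.4, Q = 330.4. (Wedge: Pb − Ps = 6.5.)
Burden on buyers: £3.9; on suppliers: £2.6. (They sum to £6.5.)
The less price-elastic side of the market bears the larger share of a per-unit tax.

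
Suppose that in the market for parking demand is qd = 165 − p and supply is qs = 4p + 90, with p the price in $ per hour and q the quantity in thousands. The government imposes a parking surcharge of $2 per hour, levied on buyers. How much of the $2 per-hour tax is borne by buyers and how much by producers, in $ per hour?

Before the tax: set 165 − p = 4p + 90 → p* = $15, q* = 150.
With the tax collected from buyers, demand (in seller-price terms) shifts: qd = 165 − (p + 2).
Solving gives q = 148.4 with buyers paying $16.6 and producers receiving $14.6 (the $2 wedge).
Burden on buyers: $1.6; on producers: $0.4. (They sum to $2.)
The less price-elastic side of the market bears the larger share of a per-unit tax.

Buyers bear $1.6 per hour; producers bear $0.4 per hour.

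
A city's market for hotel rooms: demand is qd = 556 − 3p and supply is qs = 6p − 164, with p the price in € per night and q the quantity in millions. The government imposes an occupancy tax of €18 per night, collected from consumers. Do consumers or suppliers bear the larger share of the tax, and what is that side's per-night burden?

Without the tax, 556 − 3p = 6p − 164 gives 9p = 720, so p* = €80 and q* = 316.
With the tax collected from consumers, demand (in seller-price terms) shifts: qd = 556 − 3(p + 18).
Solving gives q = 280 with consumers paying €92 and suppliers receiving €74 (the €18 wedge).
Per-night burden: consumers €12, suppliers €6.
Consumers take the larger share because demand is less price-elastic here (demand slope 3 vs supply slope 6).

Consumers bear the larger share: €12 per night.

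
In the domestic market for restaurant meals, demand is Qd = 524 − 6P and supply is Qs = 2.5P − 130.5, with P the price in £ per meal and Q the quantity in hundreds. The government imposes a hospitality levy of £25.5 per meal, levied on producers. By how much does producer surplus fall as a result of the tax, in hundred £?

Producer surplus falls by £711 hundred.

Before the tax: set 524 − 6P = 2.5P − 130.5 → P* = £77, Q* = 62.
With the tax collected from producers, supply shifts: Qs = 2.5(P − 25.5) − 130.5.
Solving gives Q = 17 with consumers paying £84.5 and producers receiving £59 (the £25.5 wedge).
ΔPS is the trapezoid between Q = 17 and Q = 62 of height £18: ½ · (62 + 17) · 18 = £711.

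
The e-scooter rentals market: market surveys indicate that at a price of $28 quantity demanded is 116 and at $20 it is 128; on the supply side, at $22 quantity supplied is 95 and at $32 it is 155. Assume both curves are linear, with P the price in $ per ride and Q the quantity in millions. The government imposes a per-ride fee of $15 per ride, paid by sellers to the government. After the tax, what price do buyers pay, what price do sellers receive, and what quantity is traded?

Demand slope: (128 − 116)/(20 − 28) = -1.5, so Qd = 158 − 1.5P.
Supply slope: (155 − 95)/(32 − 22) = 6, so Qs = 6P − 37.
Without the tax, 158 − 1.5P = 6P − 37 gives 7.5P = 195, so P* = $26 and Q* = 119.
With the tax collected from sellers, supply shifts: Qs = 6(P − 15) − 37.
New equilibrium: buyers pay $38, sellers receive $23, Q = 101. (Wedge: Pb − Ps = 15.)
The less price-elastic side of the market bears the larger share of a per-unit tax.

Buyers pay $38; sellers receive $23; quantity = 101.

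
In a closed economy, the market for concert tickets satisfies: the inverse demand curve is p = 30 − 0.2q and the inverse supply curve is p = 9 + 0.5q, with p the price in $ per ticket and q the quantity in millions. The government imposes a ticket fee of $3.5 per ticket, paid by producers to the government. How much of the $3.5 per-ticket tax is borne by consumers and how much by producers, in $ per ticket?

Consumers bear $1 per ticket; producers bear $2.5 per ticket.

Rewrite in direct form: qd = 150 − 5p and qs = 2p − 18.
Without the tax, 150 − 5p = 2p − 18 gives 7p = 168, so p* = $24 and q* = 30.
With the tax collected from producers, supply shifts: qs = 2(p − 3.5) − 18.
New equilibrium: consumers pay $25, producers receive $21.5, q = 25. (Wedge: pb − ps = 3.5.)
Burden on consumers: $1; on producers: $2.5. (They sum to $3.5.)
The less price-elastic side of the market bears the larger share of a per-unit tax.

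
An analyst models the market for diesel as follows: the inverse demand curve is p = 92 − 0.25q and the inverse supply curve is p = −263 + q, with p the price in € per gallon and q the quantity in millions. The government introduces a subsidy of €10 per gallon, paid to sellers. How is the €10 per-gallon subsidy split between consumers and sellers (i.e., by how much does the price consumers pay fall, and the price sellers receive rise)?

Consumers gain €2 per gallon; sellers gain €8 per gallon.

Inverting to q(p) form: qd = 368 − 4p; qs = p + 263.
Without the subsidy, 368 − 4p = p + 263 gives 5p = 105, so p* = €21 and q* = 284.
With a per-unit subsidy paid to sellers, each receives p + 10 per unit sold, so supply becomes qs = (p + 10) + 263.
Solving gives q = 292 with consumers paying €19 and sellers receiving €29 (the €10 wedge).
Gain to consumers: €2; to sellers: €8. (They sum to €10.)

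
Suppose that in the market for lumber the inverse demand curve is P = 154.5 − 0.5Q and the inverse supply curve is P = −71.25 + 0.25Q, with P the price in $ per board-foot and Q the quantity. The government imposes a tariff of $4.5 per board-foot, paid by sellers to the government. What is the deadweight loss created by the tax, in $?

Deadweight loss = $13.5.

Inverting to Q(P) form: Qd = 309 − 2P; Qs = 4P + 285.
Without the tax, 309 − 2P = 4P + 285 gives 6P = 24, so P* = $4 and Q* = 301.
With the tax collected from sellers, supply shifts: Qs = 4(P − 4.5) + 285.
New equilibrium: buyers pay $7, sellers receive $2.5, Q = 295. (Wedge: Pb − Ps = 4.5.)
Quantity falls by |ΔQ| = |301 − 295| = 6.
DWL = ½ · t · |ΔQ| = ½ · 4.5 · 6 = $13.5.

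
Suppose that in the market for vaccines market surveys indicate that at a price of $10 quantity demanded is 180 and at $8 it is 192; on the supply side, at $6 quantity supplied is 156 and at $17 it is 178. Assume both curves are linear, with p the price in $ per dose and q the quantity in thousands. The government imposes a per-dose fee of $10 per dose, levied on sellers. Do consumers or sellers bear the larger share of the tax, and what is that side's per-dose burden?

Sellers bear the larger share: $7.5 per dose.

Demand slope: (192 − 180)/(8 − 10) = -6, so qd = 240 − 6p.
Supply slope: (178 − 156)/(17 − 6) = 2, so qs = 2p + 144.
Before the tax: set 240 − 6p = 2p + 144 → p* = $12, q* = 168.
With the tax collected from sellers, supply shifts: qs = 2(p − 10) + 144.
New equilibrium: consumers pay $14.5, sellers receive $4.5, q = 153. (Wedge: pb − ps = 10.)
Per-dose burden: consumers $2.5, sellers $7.5.
Sellers take the larger share because supply is less price-elastic here (demand slope 6 vs supply slope 2).
The less price-elastic side of the market bears the larger share of a per-unit tax.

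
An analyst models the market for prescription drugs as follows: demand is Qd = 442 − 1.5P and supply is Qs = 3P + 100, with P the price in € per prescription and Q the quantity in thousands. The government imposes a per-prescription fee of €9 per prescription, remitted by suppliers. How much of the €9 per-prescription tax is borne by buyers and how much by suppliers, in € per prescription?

Buyers bear €6 per prescription; suppliers bear €3 per prescription.

Without the tax, 442 − 1.5P = 3P + 100 gives 4.5P = 342, so P* = €76 and Q* = 328.
With the tax collected from suppliers, supply shifts: Qs = 3(P − 9) + 100.
Solving gives Q = 319 with buyers paying €82 and suppliers receiving €73 (the €9 wedge).
Burden on buyers: €6; on suppliers: €3. (They sum to €9.)
The less price-elastic side of the market bears the larger share of a per-unit tax.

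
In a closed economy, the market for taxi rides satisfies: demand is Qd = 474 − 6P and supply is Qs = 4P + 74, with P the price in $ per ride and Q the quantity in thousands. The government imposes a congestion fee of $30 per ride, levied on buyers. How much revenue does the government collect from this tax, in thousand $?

Tax revenue = $4860 thousand.

Without the tax, 474 − 6P = 4P + 74 gives 10P = 400, so P* = $40 and Q* = 234.
With the tax collected from buyers, demand (in seller-price terms) shifts: Qd = 474 − 6(P + 30).
Solving gives Q = 162 with buyers paying $52 and sellers receiving $22 (the $30 wedge).
Revenue = t · Q = 30 · 162 = $4860.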